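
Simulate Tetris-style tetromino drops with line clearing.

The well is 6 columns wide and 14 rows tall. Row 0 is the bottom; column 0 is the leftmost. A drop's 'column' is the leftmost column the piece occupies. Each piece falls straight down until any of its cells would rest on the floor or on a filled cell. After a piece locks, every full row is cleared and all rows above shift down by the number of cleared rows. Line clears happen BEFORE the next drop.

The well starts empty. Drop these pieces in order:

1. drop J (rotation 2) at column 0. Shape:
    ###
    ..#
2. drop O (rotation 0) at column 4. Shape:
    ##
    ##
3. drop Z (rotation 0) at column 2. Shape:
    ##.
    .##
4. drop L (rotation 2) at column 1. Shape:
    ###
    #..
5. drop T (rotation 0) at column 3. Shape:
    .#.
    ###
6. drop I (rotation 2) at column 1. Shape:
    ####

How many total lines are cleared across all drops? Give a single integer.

Answer: 0

Derivation:
Drop 1: J rot2 at col 0 lands with bottom-row=0; cleared 0 line(s) (total 0); column heights now [2 2 2 0 0 0], max=2
Drop 2: O rot0 at col 4 lands with bottom-row=0; cleared 0 line(s) (total 0); column heights now [2 2 2 0 2 2], max=2
Drop 3: Z rot0 at col 2 lands with bottom-row=2; cleared 0 line(s) (total 0); column heights now [2 2 4 4 3 2], max=4
Drop 4: L rot2 at col 1 lands with bottom-row=3; cleared 0 line(s) (total 0); column heights now [2 5 5 5 3 2], max=5
Drop 5: T rot0 at col 3 lands with bottom-row=5; cleared 0 line(s) (total 0); column heights now [2 5 5 6 7 6], max=7
Drop 6: I rot2 at col 1 lands with bottom-row=7; cleared 0 line(s) (total 0); column heights now [2 8 8 8 8 6], max=8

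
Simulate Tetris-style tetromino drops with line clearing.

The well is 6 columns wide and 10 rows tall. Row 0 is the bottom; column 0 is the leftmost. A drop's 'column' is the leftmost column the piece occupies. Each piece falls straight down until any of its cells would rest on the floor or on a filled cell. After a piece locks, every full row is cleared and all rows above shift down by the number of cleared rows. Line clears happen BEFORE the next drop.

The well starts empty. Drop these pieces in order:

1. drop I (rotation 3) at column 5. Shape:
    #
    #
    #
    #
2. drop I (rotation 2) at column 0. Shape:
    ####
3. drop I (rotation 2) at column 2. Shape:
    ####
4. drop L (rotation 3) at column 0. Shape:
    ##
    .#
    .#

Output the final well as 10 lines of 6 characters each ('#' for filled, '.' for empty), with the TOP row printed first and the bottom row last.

Answer: ......
......
......
......
......
..####
##...#
.#...#
.#...#
####.#

Derivation:
Drop 1: I rot3 at col 5 lands with bottom-row=0; cleared 0 line(s) (total 0); column heights now [0 0 0 0 0 4], max=4
Drop 2: I rot2 at col 0 lands with bottom-row=0; cleared 0 line(s) (total 0); column heights now [1 1 1 1 0 4], max=4
Drop 3: I rot2 at col 2 lands with bottom-row=4; cleared 0 line(s) (total 0); column heights now [1 1 5 5 5 5], max=5
Drop 4: L rot3 at col 0 lands with bottom-row=1; cleared 0 line(s) (total 0); column heights now [4 4 5 5 5 5], max=5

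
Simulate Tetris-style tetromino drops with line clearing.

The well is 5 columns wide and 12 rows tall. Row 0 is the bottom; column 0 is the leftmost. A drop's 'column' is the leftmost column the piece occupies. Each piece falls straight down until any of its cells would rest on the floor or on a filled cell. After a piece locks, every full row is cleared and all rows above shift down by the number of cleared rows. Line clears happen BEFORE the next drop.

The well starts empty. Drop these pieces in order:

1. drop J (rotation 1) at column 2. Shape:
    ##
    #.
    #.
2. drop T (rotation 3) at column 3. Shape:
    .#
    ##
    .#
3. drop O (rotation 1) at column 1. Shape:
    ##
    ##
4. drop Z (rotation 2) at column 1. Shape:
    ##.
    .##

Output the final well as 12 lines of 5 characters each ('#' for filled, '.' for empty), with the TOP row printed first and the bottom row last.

Answer: .....
.....
.....
.....
.....
.##..
..##.
.##.#
.####
..###
..#..
..#..

Derivation:
Drop 1: J rot1 at col 2 lands with bottom-row=0; cleared 0 line(s) (total 0); column heights now [0 0 3 3 0], max=3
Drop 2: T rot3 at col 3 lands with bottom-row=2; cleared 0 line(s) (total 0); column heights now [0 0 3 4 5], max=5
Drop 3: O rot1 at col 1 lands with bottom-row=3; cleared 0 line(s) (total 0); column heights now [0 5 5 4 5], max=5
Drop 4: Z rot2 at col 1 lands with bottom-row=5; cleared 0 line(s) (total 0); column heights now [0 7 7 6 5], max=7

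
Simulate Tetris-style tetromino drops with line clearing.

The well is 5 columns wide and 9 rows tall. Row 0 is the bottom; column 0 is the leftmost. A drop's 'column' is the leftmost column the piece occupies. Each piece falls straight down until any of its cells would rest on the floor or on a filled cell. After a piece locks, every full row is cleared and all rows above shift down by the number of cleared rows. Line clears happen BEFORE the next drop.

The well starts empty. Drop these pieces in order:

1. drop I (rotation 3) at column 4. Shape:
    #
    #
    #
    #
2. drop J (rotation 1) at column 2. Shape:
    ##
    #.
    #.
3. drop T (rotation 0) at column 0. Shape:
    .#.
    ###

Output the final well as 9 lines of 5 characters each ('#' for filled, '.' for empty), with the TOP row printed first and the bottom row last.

Answer: .....
.....
.....
.....
.#...
###.#
..###
..#.#
..#.#

Derivation:
Drop 1: I rot3 at col 4 lands with bottom-row=0; cleared 0 line(s) (total 0); column heights now [0 0 0 0 4], max=4
Drop 2: J rot1 at col 2 lands with bottom-row=0; cleared 0 line(s) (total 0); column heights now [0 0 3 3 4], max=4
Drop 3: T rot0 at col 0 lands with bottom-row=3; cleared 0 line(s) (total 0); column heights now [4 5 4 3 4], max=5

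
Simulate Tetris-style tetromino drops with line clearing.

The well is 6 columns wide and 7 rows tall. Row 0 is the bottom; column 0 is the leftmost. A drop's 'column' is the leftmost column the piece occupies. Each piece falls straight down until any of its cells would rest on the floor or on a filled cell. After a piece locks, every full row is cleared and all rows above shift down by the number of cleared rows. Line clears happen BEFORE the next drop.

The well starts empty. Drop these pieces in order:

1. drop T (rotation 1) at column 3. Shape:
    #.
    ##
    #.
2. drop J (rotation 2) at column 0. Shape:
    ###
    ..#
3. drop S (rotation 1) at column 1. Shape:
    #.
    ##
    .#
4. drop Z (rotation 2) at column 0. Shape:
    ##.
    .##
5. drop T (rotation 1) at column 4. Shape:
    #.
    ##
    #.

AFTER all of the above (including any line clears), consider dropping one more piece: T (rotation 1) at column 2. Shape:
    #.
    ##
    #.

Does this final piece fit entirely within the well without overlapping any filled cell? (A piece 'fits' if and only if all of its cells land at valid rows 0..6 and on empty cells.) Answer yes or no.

Answer: no

Derivation:
Drop 1: T rot1 at col 3 lands with bottom-row=0; cleared 0 line(s) (total 0); column heights now [0 0 0 3 2 0], max=3
Drop 2: J rot2 at col 0 lands with bottom-row=0; cleared 0 line(s) (total 0); column heights now [2 2 2 3 2 0], max=3
Drop 3: S rot1 at col 1 lands with bottom-row=2; cleared 0 line(s) (total 0); column heights now [2 5 4 3 2 0], max=5
Drop 4: Z rot2 at col 0 lands with bottom-row=5; cleared 0 line(s) (total 0); column heights now [7 7 6 3 2 0], max=7
Drop 5: T rot1 at col 4 lands with bottom-row=2; cleared 0 line(s) (total 0); column heights now [7 7 6 3 5 4], max=7
Test piece T rot1 at col 2 (width 2): heights before test = [7 7 6 3 5 4]; fits = False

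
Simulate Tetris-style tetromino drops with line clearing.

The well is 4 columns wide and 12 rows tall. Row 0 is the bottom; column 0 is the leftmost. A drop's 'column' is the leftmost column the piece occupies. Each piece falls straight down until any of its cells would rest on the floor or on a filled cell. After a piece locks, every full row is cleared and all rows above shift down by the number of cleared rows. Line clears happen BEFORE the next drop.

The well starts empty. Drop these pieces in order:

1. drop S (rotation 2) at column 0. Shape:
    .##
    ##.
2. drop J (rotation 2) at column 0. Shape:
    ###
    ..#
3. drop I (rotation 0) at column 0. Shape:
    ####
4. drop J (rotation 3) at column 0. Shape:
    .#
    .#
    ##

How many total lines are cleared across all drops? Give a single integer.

Drop 1: S rot2 at col 0 lands with bottom-row=0; cleared 0 line(s) (total 0); column heights now [1 2 2 0], max=2
Drop 2: J rot2 at col 0 lands with bottom-row=2; cleared 0 line(s) (total 0); column heights now [4 4 4 0], max=4
Drop 3: I rot0 at col 0 lands with bottom-row=4; cleared 1 line(s) (total 1); column heights now [4 4 4 0], max=4
Drop 4: J rot3 at col 0 lands with bottom-row=4; cleared 0 line(s) (total 1); column heights now [5 7 4 0], max=7

Answer: 1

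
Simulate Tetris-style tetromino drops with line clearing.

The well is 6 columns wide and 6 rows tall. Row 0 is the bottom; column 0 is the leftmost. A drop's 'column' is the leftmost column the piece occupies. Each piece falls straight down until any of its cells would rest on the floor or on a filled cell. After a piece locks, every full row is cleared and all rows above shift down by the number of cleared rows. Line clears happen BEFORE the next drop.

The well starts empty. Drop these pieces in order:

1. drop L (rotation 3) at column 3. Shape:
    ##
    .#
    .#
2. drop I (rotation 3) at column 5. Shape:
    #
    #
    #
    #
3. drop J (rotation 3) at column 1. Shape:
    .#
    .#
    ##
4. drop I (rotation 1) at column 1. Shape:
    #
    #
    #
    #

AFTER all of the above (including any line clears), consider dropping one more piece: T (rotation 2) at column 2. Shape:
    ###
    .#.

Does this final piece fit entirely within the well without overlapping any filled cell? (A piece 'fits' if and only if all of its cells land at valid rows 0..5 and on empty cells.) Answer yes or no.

Drop 1: L rot3 at col 3 lands with bottom-row=0; cleared 0 line(s) (total 0); column heights now [0 0 0 3 3 0], max=3
Drop 2: I rot3 at col 5 lands with bottom-row=0; cleared 0 line(s) (total 0); column heights now [0 0 0 3 3 4], max=4
Drop 3: J rot3 at col 1 lands with bottom-row=0; cleared 0 line(s) (total 0); column heights now [0 1 3 3 3 4], max=4
Drop 4: I rot1 at col 1 lands with bottom-row=1; cleared 0 line(s) (total 0); column heights now [0 5 3 3 3 4], max=5
Test piece T rot2 at col 2 (width 3): heights before test = [0 5 3 3 3 4]; fits = True

Answer: yes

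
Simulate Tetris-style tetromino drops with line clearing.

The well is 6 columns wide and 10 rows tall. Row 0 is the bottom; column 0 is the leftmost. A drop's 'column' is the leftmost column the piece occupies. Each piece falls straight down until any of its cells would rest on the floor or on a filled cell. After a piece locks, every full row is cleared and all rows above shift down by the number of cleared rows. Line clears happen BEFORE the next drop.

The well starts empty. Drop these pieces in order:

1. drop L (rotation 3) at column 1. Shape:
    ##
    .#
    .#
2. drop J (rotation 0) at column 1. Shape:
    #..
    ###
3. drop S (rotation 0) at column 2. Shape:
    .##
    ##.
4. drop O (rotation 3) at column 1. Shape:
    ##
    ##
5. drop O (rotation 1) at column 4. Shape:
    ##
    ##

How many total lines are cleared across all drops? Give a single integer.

Answer: 0

Derivation:
Drop 1: L rot3 at col 1 lands with bottom-row=0; cleared 0 line(s) (total 0); column heights now [0 3 3 0 0 0], max=3
Drop 2: J rot0 at col 1 lands with bottom-row=3; cleared 0 line(s) (total 0); column heights now [0 5 4 4 0 0], max=5
Drop 3: S rot0 at col 2 lands with bottom-row=4; cleared 0 line(s) (total 0); column heights now [0 5 5 6 6 0], max=6
Drop 4: O rot3 at col 1 lands with bottom-row=5; cleared 0 line(s) (total 0); column heights now [0 7 7 6 6 0], max=7
Drop 5: O rot1 at col 4 lands with bottom-row=6; cleared 0 line(s) (total 0); column heights now [0 7 7 6 8 8], max=8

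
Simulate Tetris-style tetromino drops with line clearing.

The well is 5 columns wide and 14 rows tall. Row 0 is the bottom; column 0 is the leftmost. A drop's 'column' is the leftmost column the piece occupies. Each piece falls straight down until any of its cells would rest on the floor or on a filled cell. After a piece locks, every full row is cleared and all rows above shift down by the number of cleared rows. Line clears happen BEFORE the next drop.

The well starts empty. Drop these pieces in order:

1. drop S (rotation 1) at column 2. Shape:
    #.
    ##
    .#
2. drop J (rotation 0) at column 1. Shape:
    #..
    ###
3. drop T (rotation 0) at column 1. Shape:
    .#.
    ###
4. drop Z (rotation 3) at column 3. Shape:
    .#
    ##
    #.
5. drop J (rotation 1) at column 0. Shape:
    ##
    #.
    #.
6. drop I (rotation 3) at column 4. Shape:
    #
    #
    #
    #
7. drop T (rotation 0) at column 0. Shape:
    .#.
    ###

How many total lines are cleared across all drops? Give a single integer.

Answer: 1

Derivation:
Drop 1: S rot1 at col 2 lands with bottom-row=0; cleared 0 line(s) (total 0); column heights now [0 0 3 2 0], max=3
Drop 2: J rot0 at col 1 lands with bottom-row=3; cleared 0 line(s) (total 0); column heights now [0 5 4 4 0], max=5
Drop 3: T rot0 at col 1 lands with bottom-row=5; cleared 0 line(s) (total 0); column heights now [0 6 7 6 0], max=7
Drop 4: Z rot3 at col 3 lands with bottom-row=6; cleared 0 line(s) (total 0); column heights now [0 6 7 8 9], max=9
Drop 5: J rot1 at col 0 lands with bottom-row=4; cleared 0 line(s) (total 0); column heights now [7 7 7 8 9], max=9
Drop 6: I rot3 at col 4 lands with bottom-row=9; cleared 0 line(s) (total 0); column heights now [7 7 7 8 13], max=13
Drop 7: T rot0 at col 0 lands with bottom-row=7; cleared 1 line(s) (total 1); column heights now [7 8 7 7 12], max=12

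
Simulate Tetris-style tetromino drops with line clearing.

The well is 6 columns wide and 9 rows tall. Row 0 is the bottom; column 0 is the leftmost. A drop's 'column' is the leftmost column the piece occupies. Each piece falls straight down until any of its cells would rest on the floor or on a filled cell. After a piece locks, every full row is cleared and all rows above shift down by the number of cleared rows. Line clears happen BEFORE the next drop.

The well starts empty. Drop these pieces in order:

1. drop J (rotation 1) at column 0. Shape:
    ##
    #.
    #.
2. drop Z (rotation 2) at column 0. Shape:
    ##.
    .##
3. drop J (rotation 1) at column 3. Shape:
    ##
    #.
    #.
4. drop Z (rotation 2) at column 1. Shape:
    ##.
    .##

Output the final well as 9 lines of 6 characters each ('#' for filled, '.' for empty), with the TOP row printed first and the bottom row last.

Drop 1: J rot1 at col 0 lands with bottom-row=0; cleared 0 line(s) (total 0); column heights now [3 3 0 0 0 0], max=3
Drop 2: Z rot2 at col 0 lands with bottom-row=3; cleared 0 line(s) (total 0); column heights now [5 5 4 0 0 0], max=5
Drop 3: J rot1 at col 3 lands with bottom-row=0; cleared 0 line(s) (total 0); column heights now [5 5 4 3 3 0], max=5
Drop 4: Z rot2 at col 1 lands with bottom-row=4; cleared 0 line(s) (total 0); column heights now [5 6 6 5 3 0], max=6

Answer: ......
......
......
.##...
####..
.##...
##.##.
#..#..
#..#..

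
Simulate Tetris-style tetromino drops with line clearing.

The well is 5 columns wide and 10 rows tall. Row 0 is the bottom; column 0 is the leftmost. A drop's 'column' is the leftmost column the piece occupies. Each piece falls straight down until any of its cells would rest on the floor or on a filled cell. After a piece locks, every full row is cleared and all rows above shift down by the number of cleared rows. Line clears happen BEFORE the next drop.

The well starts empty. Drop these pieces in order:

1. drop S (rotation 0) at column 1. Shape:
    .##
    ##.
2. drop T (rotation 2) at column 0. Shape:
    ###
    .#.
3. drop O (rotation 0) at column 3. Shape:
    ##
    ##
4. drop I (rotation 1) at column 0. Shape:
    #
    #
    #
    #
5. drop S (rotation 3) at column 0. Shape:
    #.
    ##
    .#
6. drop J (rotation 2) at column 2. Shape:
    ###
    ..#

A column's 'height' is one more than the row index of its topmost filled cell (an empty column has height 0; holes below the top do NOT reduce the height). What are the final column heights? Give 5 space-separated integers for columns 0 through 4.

Drop 1: S rot0 at col 1 lands with bottom-row=0; cleared 0 line(s) (total 0); column heights now [0 1 2 2 0], max=2
Drop 2: T rot2 at col 0 lands with bottom-row=1; cleared 0 line(s) (total 0); column heights now [3 3 3 2 0], max=3
Drop 3: O rot0 at col 3 lands with bottom-row=2; cleared 1 line(s) (total 1); column heights now [0 2 2 3 3], max=3
Drop 4: I rot1 at col 0 lands with bottom-row=0; cleared 0 line(s) (total 1); column heights now [4 2 2 3 3], max=4
Drop 5: S rot3 at col 0 lands with bottom-row=3; cleared 0 line(s) (total 1); column heights now [6 5 2 3 3], max=6
Drop 6: J rot2 at col 2 lands with bottom-row=3; cleared 1 line(s) (total 2); column heights now [5 4 2 3 4], max=5

Answer: 5 4 2 3 4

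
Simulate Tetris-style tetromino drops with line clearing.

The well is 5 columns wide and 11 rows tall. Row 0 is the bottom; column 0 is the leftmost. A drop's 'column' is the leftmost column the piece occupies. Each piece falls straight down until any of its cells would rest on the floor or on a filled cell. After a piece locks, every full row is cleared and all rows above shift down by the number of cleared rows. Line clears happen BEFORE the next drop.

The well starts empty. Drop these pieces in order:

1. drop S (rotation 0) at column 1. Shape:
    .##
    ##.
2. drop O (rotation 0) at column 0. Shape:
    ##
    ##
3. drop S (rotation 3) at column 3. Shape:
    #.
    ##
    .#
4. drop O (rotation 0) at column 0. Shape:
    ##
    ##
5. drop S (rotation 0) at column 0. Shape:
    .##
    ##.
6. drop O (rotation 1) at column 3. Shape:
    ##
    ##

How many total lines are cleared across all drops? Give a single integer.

Drop 1: S rot0 at col 1 lands with bottom-row=0; cleared 0 line(s) (total 0); column heights now [0 1 2 2 0], max=2
Drop 2: O rot0 at col 0 lands with bottom-row=1; cleared 0 line(s) (total 0); column heights now [3 3 2 2 0], max=3
Drop 3: S rot3 at col 3 lands with bottom-row=1; cleared 1 line(s) (total 1); column heights now [2 2 1 3 2], max=3
Drop 4: O rot0 at col 0 lands with bottom-row=2; cleared 0 line(s) (total 1); column heights now [4 4 1 3 2], max=4
Drop 5: S rot0 at col 0 lands with bottom-row=4; cleared 0 line(s) (total 1); column heights now [5 6 6 3 2], max=6
Drop 6: O rot1 at col 3 lands with bottom-row=3; cleared 0 line(s) (total 1); column heights now [5 6 6 5 5], max=6

Answer: 1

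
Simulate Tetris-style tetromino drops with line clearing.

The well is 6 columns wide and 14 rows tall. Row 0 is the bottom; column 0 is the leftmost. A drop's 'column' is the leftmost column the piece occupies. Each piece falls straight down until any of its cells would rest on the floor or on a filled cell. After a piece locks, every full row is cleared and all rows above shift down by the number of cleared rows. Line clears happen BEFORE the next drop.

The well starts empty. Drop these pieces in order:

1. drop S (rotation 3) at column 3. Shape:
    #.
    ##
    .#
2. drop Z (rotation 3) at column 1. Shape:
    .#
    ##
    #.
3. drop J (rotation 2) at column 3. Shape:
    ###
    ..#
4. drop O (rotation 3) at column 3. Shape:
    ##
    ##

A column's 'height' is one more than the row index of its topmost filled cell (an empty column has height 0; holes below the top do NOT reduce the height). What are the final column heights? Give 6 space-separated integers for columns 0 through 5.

Answer: 0 2 3 6 6 4

Derivation:
Drop 1: S rot3 at col 3 lands with bottom-row=0; cleared 0 line(s) (total 0); column heights now [0 0 0 3 2 0], max=3
Drop 2: Z rot3 at col 1 lands with bottom-row=0; cleared 0 line(s) (total 0); column heights now [0 2 3 3 2 0], max=3
Drop 3: J rot2 at col 3 lands with bottom-row=2; cleared 0 line(s) (total 0); column heights now [0 2 3 4 4 4], max=4
Drop 4: O rot3 at col 3 lands with bottom-row=4; cleared 0 line(s) (total 0); column heights now [0 2 3 6 6 4], max=6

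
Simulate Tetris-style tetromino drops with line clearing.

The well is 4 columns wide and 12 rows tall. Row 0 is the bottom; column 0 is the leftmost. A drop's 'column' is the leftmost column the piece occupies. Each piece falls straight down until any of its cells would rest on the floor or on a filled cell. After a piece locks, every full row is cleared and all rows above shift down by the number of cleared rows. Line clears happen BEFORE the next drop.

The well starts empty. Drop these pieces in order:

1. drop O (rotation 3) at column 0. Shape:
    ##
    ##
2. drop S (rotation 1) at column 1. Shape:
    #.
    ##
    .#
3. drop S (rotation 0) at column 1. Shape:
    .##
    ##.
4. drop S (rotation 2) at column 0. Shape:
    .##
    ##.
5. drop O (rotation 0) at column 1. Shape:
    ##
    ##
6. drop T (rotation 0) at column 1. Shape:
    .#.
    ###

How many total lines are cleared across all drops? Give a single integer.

Answer: 1

Derivation:
Drop 1: O rot3 at col 0 lands with bottom-row=0; cleared 0 line(s) (total 0); column heights now [2 2 0 0], max=2
Drop 2: S rot1 at col 1 lands with bottom-row=1; cleared 0 line(s) (total 0); column heights now [2 4 3 0], max=4
Drop 3: S rot0 at col 1 lands with bottom-row=4; cleared 0 line(s) (total 0); column heights now [2 5 6 6], max=6
Drop 4: S rot2 at col 0 lands with bottom-row=5; cleared 1 line(s) (total 1); column heights now [2 6 6 0], max=6
Drop 5: O rot0 at col 1 lands with bottom-row=6; cleared 0 line(s) (total 1); column heights now [2 8 8 0], max=8
Drop 6: T rot0 at col 1 lands with bottom-row=8; cleared 0 line(s) (total 1); column heights now [2 9 10 9], max=10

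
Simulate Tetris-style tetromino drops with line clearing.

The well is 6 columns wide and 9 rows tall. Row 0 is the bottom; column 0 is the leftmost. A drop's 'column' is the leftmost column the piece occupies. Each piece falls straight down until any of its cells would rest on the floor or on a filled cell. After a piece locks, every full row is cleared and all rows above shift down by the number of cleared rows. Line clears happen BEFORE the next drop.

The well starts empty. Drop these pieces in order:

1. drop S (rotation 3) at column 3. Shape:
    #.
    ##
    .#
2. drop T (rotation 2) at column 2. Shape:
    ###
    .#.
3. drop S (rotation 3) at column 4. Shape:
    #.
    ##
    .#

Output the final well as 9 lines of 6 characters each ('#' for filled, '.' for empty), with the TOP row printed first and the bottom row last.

Answer: ......
......
....#.
....##
..####
...#..
...#..
...##.
....#.

Derivation:
Drop 1: S rot3 at col 3 lands with bottom-row=0; cleared 0 line(s) (total 0); column heights now [0 0 0 3 2 0], max=3
Drop 2: T rot2 at col 2 lands with bottom-row=3; cleared 0 line(s) (total 0); column heights now [0 0 5 5 5 0], max=5
Drop 3: S rot3 at col 4 lands with bottom-row=4; cleared 0 line(s) (total 0); column heights now [0 0 5 5 7 6], max=7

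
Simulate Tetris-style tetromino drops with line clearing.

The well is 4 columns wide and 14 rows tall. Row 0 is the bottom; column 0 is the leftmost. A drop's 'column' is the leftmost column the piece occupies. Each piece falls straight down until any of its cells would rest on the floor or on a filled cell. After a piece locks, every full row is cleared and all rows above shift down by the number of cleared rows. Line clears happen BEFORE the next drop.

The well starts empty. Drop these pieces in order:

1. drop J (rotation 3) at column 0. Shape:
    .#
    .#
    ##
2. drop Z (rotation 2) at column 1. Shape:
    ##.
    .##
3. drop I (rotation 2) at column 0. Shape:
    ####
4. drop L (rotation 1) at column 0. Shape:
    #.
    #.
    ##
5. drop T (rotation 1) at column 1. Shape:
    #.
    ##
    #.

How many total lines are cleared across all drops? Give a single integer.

Drop 1: J rot3 at col 0 lands with bottom-row=0; cleared 0 line(s) (total 0); column heights now [1 3 0 0], max=3
Drop 2: Z rot2 at col 1 lands with bottom-row=2; cleared 0 line(s) (total 0); column heights now [1 4 4 3], max=4
Drop 3: I rot2 at col 0 lands with bottom-row=4; cleared 1 line(s) (total 1); column heights now [1 4 4 3], max=4
Drop 4: L rot1 at col 0 lands with bottom-row=4; cleared 0 line(s) (total 1); column heights now [7 5 4 3], max=7
Drop 5: T rot1 at col 1 lands with bottom-row=5; cleared 0 line(s) (total 1); column heights now [7 8 7 3], max=8

Answer: 1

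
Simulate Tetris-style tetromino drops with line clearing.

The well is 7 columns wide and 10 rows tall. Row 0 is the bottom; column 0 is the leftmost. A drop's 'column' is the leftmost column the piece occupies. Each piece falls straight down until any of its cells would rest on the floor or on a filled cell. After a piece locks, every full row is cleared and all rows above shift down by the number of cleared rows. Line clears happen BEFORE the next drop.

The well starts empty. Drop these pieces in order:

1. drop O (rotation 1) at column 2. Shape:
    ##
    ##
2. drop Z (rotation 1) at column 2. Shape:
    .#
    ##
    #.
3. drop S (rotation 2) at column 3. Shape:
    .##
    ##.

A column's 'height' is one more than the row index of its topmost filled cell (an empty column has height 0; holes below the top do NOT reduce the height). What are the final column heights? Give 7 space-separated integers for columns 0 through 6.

Drop 1: O rot1 at col 2 lands with bottom-row=0; cleared 0 line(s) (total 0); column heights now [0 0 2 2 0 0 0], max=2
Drop 2: Z rot1 at col 2 lands with bottom-row=2; cleared 0 line(s) (total 0); column heights now [0 0 4 5 0 0 0], max=5
Drop 3: S rot2 at col 3 lands with bottom-row=5; cleared 0 line(s) (total 0); column heights now [0 0 4 6 7 7 0], max=7

Answer: 0 0 4 6 7 7 0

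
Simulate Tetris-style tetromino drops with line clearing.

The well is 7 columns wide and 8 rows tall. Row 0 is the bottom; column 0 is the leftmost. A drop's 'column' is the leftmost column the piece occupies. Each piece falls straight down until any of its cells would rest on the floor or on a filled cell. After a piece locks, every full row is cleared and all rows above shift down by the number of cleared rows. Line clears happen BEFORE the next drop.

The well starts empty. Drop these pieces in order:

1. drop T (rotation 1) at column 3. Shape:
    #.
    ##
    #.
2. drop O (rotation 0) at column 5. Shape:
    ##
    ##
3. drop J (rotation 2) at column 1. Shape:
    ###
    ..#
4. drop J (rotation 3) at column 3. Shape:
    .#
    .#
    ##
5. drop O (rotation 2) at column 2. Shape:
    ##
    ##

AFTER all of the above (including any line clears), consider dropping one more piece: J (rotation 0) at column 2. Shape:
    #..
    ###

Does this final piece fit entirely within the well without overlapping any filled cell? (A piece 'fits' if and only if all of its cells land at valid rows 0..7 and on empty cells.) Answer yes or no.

Drop 1: T rot1 at col 3 lands with bottom-row=0; cleared 0 line(s) (total 0); column heights now [0 0 0 3 2 0 0], max=3
Drop 2: O rot0 at col 5 lands with bottom-row=0; cleared 0 line(s) (total 0); column heights now [0 0 0 3 2 2 2], max=3
Drop 3: J rot2 at col 1 lands with bottom-row=3; cleared 0 line(s) (total 0); column heights now [0 5 5 5 2 2 2], max=5
Drop 4: J rot3 at col 3 lands with bottom-row=5; cleared 0 line(s) (total 0); column heights now [0 5 5 6 8 2 2], max=8
Drop 5: O rot2 at col 2 lands with bottom-row=6; cleared 0 line(s) (total 0); column heights now [0 5 8 8 8 2 2], max=8
Test piece J rot0 at col 2 (width 3): heights before test = [0 5 8 8 8 2 2]; fits = False

Answer: no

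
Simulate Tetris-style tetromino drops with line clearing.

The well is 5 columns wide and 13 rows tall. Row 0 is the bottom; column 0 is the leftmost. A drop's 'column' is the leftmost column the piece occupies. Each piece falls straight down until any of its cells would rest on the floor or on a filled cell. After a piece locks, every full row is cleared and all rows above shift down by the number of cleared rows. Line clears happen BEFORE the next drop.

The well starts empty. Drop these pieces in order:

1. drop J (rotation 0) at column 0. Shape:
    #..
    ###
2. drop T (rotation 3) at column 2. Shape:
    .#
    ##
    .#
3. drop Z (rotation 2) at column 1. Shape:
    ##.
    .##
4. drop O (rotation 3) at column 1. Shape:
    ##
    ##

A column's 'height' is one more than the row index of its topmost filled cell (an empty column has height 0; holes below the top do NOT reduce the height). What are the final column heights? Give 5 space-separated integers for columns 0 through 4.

Drop 1: J rot0 at col 0 lands with bottom-row=0; cleared 0 line(s) (total 0); column heights now [2 1 1 0 0], max=2
Drop 2: T rot3 at col 2 lands with bottom-row=0; cleared 0 line(s) (total 0); column heights now [2 1 2 3 0], max=3
Drop 3: Z rot2 at col 1 lands with bottom-row=3; cleared 0 line(s) (total 0); column heights now [2 5 5 4 0], max=5
Drop 4: O rot3 at col 1 lands with bottom-row=5; cleared 0 line(s) (total 0); column heights now [2 7 7 4 0], max=7

Answer: 2 7 7 4 0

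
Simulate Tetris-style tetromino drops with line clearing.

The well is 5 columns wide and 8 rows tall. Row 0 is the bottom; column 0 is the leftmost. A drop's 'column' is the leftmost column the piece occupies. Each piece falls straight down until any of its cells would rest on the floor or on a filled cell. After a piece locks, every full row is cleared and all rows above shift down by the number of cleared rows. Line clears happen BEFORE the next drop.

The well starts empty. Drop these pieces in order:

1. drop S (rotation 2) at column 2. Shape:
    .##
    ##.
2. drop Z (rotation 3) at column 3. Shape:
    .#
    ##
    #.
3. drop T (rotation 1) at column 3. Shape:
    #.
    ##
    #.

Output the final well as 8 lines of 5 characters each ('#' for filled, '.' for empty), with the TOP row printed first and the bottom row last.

Drop 1: S rot2 at col 2 lands with bottom-row=0; cleared 0 line(s) (total 0); column heights now [0 0 1 2 2], max=2
Drop 2: Z rot3 at col 3 lands with bottom-row=2; cleared 0 line(s) (total 0); column heights now [0 0 1 4 5], max=5
Drop 3: T rot1 at col 3 lands with bottom-row=4; cleared 0 line(s) (total 0); column heights now [0 0 1 7 6], max=7

Answer: .....
...#.
...##
...##
...##
...#.
...##
..##.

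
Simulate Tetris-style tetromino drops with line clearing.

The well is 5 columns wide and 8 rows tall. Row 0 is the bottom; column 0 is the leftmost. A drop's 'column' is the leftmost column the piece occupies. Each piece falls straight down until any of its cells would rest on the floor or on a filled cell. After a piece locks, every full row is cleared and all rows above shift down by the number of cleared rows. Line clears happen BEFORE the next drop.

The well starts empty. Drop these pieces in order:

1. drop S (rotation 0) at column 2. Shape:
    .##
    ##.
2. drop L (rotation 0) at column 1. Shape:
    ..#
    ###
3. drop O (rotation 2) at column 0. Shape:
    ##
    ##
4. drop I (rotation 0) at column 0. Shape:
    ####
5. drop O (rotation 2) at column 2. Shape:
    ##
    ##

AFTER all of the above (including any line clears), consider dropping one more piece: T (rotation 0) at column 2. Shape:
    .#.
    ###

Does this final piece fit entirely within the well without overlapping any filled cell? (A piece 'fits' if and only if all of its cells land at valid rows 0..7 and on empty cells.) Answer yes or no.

Drop 1: S rot0 at col 2 lands with bottom-row=0; cleared 0 line(s) (total 0); column heights now [0 0 1 2 2], max=2
Drop 2: L rot0 at col 1 lands with bottom-row=2; cleared 0 line(s) (total 0); column heights now [0 3 3 4 2], max=4
Drop 3: O rot2 at col 0 lands with bottom-row=3; cleared 0 line(s) (total 0); column heights now [5 5 3 4 2], max=5
Drop 4: I rot0 at col 0 lands with bottom-row=5; cleared 0 line(s) (total 0); column heights now [6 6 6 6 2], max=6
Drop 5: O rot2 at col 2 lands with bottom-row=6; cleared 0 line(s) (total 0); column heights now [6 6 8 8 2], max=8
Test piece T rot0 at col 2 (width 3): heights before test = [6 6 8 8 2]; fits = False

Answer: no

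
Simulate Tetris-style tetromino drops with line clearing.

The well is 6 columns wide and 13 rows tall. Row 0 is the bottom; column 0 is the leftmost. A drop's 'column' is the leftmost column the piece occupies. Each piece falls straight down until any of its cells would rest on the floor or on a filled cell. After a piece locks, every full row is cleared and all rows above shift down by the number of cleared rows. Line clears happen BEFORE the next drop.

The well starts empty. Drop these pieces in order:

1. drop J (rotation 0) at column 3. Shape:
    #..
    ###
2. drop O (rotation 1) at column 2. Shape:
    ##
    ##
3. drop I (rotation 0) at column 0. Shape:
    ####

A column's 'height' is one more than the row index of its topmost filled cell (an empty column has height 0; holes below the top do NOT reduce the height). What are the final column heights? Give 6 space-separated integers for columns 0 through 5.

Drop 1: J rot0 at col 3 lands with bottom-row=0; cleared 0 line(s) (total 0); column heights now [0 0 0 2 1 1], max=2
Drop 2: O rot1 at col 2 lands with bottom-row=2; cleared 0 line(s) (total 0); column heights now [0 0 4 4 1 1], max=4
Drop 3: I rot0 at col 0 lands with bottom-row=4; cleared 0 line(s) (total 0); column heights now [5 5 5 5 1 1], max=5

Answer: 5 5 5 5 1 1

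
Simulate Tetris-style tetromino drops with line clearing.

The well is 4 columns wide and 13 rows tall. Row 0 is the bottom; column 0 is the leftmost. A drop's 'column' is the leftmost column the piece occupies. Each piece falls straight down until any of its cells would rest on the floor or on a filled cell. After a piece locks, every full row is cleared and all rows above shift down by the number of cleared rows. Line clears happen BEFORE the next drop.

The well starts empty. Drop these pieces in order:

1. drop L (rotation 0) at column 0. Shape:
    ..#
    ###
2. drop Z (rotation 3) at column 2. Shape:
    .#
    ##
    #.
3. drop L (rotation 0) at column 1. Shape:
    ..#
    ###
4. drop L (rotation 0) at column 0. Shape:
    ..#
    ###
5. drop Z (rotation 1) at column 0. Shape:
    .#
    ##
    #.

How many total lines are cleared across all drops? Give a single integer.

Answer: 2

Derivation:
Drop 1: L rot0 at col 0 lands with bottom-row=0; cleared 0 line(s) (total 0); column heights now [1 1 2 0], max=2
Drop 2: Z rot3 at col 2 lands with bottom-row=2; cleared 0 line(s) (total 0); column heights now [1 1 4 5], max=5
Drop 3: L rot0 at col 1 lands with bottom-row=5; cleared 0 line(s) (total 0); column heights now [1 6 6 7], max=7
Drop 4: L rot0 at col 0 lands with bottom-row=6; cleared 1 line(s) (total 1); column heights now [1 6 7 6], max=7
Drop 5: Z rot1 at col 0 lands with bottom-row=5; cleared 1 line(s) (total 2); column heights now [6 7 6 5], max=7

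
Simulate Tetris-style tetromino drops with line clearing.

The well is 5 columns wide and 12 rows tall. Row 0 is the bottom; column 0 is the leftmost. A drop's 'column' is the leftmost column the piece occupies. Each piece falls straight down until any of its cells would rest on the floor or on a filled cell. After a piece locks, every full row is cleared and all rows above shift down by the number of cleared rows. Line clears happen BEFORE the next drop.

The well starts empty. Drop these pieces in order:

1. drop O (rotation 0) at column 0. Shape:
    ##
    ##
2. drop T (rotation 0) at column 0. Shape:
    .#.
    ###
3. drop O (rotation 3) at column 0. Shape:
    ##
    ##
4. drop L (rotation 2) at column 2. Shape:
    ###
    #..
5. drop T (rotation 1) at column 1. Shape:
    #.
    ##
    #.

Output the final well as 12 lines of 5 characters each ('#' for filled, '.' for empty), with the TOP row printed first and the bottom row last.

Drop 1: O rot0 at col 0 lands with bottom-row=0; cleared 0 line(s) (total 0); column heights now [2 2 0 0 0], max=2
Drop 2: T rot0 at col 0 lands with bottom-row=2; cleared 0 line(s) (total 0); column heights now [3 4 3 0 0], max=4
Drop 3: O rot3 at col 0 lands with bottom-row=4; cleared 0 line(s) (total 0); column heights now [6 6 3 0 0], max=6
Drop 4: L rot2 at col 2 lands with bottom-row=3; cleared 1 line(s) (total 1); column heights now [5 5 4 0 0], max=5
Drop 5: T rot1 at col 1 lands with bottom-row=5; cleared 0 line(s) (total 1); column heights now [5 8 7 0 0], max=8

Answer: .....
.....
.....
.....
.#...
.##..
.#...
##...
.##..
###..
##...
##...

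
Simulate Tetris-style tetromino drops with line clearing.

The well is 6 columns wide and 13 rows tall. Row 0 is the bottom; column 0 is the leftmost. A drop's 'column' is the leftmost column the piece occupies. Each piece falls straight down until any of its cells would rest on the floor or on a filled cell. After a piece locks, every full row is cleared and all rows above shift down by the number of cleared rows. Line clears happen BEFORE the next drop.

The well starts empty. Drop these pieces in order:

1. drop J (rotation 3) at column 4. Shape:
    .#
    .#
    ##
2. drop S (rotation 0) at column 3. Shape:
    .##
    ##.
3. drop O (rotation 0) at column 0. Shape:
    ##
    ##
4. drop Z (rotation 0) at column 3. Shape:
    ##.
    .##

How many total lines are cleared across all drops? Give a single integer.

Answer: 0

Derivation:
Drop 1: J rot3 at col 4 lands with bottom-row=0; cleared 0 line(s) (total 0); column heights now [0 0 0 0 1 3], max=3
Drop 2: S rot0 at col 3 lands with bottom-row=2; cleared 0 line(s) (total 0); column heights now [0 0 0 3 4 4], max=4
Drop 3: O rot0 at col 0 lands with bottom-row=0; cleared 0 line(s) (total 0); column heights now [2 2 0 3 4 4], max=4
Drop 4: Z rot0 at col 3 lands with bottom-row=4; cleared 0 line(s) (total 0); column heights now [2 2 0 6 6 5], max=6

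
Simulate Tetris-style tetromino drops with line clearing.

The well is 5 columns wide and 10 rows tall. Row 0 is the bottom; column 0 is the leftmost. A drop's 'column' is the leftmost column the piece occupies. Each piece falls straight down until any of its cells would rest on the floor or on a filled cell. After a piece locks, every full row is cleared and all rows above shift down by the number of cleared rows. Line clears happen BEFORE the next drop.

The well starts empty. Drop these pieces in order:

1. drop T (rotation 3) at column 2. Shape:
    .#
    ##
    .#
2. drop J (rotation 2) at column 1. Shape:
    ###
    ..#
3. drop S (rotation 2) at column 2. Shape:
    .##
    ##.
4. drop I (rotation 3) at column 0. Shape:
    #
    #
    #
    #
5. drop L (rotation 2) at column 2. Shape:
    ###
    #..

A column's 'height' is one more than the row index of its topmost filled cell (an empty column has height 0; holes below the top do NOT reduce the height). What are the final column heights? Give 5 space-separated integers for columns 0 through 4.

Answer: 4 5 8 8 8

Derivation:
Drop 1: T rot3 at col 2 lands with bottom-row=0; cleared 0 line(s) (total 0); column heights now [0 0 2 3 0], max=3
Drop 2: J rot2 at col 1 lands with bottom-row=3; cleared 0 line(s) (total 0); column heights now [0 5 5 5 0], max=5
Drop 3: S rot2 at col 2 lands with bottom-row=5; cleared 0 line(s) (total 0); column heights now [0 5 6 7 7], max=7
Drop 4: I rot3 at col 0 lands with bottom-row=0; cleared 0 line(s) (total 0); column heights now [4 5 6 7 7], max=7
Drop 5: L rot2 at col 2 lands with bottom-row=6; cleared 0 line(s) (total 0); column heights now [4 5 8 8 8], max=8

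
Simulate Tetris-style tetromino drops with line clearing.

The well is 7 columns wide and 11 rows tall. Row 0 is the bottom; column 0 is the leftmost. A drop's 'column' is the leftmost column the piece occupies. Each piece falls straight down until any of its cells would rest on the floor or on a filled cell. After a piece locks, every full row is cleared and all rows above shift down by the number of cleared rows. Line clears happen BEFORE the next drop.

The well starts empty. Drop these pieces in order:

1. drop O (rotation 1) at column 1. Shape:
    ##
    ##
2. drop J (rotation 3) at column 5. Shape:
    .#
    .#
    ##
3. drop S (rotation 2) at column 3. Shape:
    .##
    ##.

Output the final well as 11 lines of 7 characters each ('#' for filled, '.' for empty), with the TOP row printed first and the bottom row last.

Answer: .......
.......
.......
.......
.......
.......
.......
.......
......#
.##.###
.######

Derivation:
Drop 1: O rot1 at col 1 lands with bottom-row=0; cleared 0 line(s) (total 0); column heights now [0 2 2 0 0 0 0], max=2
Drop 2: J rot3 at col 5 lands with bottom-row=0; cleared 0 line(s) (total 0); column heights now [0 2 2 0 0 1 3], max=3
Drop 3: S rot2 at col 3 lands with bottom-row=0; cleared 0 line(s) (total 0); column heights now [0 2 2 1 2 2 3], max=3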